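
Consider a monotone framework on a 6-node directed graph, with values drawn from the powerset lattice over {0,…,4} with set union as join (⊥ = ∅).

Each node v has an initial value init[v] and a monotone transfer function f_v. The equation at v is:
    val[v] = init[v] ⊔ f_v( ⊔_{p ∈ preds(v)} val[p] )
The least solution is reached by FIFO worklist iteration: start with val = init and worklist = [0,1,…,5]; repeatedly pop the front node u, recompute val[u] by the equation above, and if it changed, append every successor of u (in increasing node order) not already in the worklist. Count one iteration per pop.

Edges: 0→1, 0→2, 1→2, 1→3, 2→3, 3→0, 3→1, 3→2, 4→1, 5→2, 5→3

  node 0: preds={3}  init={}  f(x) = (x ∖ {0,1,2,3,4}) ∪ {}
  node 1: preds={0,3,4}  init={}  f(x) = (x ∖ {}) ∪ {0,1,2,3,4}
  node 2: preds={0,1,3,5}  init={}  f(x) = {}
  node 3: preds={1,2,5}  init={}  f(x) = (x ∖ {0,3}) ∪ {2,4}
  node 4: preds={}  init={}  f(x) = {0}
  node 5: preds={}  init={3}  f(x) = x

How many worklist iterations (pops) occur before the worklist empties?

Worklist (9 pops):
  #1 pop 0: in={} → {} (no change)
  #2 pop 1: in={} → {0,1,2,3,4} (was {}); enqueue []
  #3 pop 2: in={0,1,2,3,4} → {} (no change)
  #4 pop 3: in={0,1,2,3,4} → {1,2,4} (was {}); enqueue [0,1,2]
  #5 pop 4: in={} → {0} (was {}); enqueue []
  #6 pop 5: in={} → {3} (no change)
  #7 pop 0: in={1,2,4} → {} (no change)
  #8 pop 1: in={0,1,2,4} → {0,1,2,3,4} (no change)
  #9 pop 2: in={0,1,2,3,4} → {} (no change)

Fixpoint:
  val[0] = {}
  val[1] = {0,1,2,3,4}
  val[2] = {}
  val[3] = {1,2,4}
  val[4] = {0}
  val[5] = {3}

9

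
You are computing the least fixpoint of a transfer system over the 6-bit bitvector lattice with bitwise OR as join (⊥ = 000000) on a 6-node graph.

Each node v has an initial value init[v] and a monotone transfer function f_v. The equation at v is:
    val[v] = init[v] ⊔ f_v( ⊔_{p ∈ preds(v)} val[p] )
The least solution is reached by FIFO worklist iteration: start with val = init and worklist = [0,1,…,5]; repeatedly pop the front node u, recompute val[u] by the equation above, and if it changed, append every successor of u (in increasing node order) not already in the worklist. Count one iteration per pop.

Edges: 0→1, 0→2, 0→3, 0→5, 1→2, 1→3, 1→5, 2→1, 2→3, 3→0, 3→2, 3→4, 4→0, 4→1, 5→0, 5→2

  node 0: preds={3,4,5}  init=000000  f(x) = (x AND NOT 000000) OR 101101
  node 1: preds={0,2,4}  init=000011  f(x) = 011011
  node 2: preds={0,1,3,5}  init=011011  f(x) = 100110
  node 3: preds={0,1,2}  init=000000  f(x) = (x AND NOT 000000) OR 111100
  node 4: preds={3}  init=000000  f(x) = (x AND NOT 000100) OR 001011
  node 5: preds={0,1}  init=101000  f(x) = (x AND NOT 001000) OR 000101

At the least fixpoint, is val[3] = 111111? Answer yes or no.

yes

Iteration log — 12 steps:
  step 1. node 0  ⊔preds=101000  new=101101  old=000000  +wl: 
  step 2. node 1  ⊔preds=111111  new=011011  old=000011  +wl: 
  step 3. node 2  ⊔preds=111111  new=111111  old=011011  +wl: 1
  step 4. node 3  ⊔preds=111111  new=111111  old=000000  +wl: 0,2
  step 5. node 4  ⊔preds=111111  new=111011  old=000000  +wl: 
  step 6. node 5  ⊔preds=111111  new=111111  old=101000  +wl: 
  step 7. node 1  ⊔preds=111111  new=011011  stable
  step 8. node 0  ⊔preds=111111  new=111111  old=101101  +wl: 1,3,5
  step 9. node 2  ⊔preds=111111  new=111111  stable
  step 10. node 1  ⊔preds=111111  new=011011  stable
  step 11. node 3  ⊔preds=111111  new=111111  stable
  step 12. node 5  ⊔preds=111111  new=111111  stable

Least fixpoint reached:
  node 0: 111111
  node 1: 011011
  node 2: 111111
  node 3: 111111
  node 4: 111011
  node 5: 111111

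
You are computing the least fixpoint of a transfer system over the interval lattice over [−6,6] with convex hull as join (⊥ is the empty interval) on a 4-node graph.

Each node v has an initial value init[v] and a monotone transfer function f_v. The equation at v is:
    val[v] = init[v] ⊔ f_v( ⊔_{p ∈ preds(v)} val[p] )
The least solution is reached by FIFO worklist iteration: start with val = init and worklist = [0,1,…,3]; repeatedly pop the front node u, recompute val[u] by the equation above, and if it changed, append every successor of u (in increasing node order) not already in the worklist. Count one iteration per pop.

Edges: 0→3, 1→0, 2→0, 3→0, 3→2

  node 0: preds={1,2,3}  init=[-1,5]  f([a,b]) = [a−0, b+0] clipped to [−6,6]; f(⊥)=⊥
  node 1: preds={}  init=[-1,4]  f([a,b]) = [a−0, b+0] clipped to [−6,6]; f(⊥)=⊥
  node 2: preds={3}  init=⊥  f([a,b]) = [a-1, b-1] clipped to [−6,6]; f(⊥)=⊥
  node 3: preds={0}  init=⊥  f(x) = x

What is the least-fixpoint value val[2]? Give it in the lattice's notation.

[-6,4]

Worklist (26 pops):
  #1 pop 0: in=[-1,4] → [-1,5] (no change)
  #2 pop 1: in=⊥ → [-1,4] (no change)
  #3 pop 2: in=⊥ → ⊥ (no change)
  #4 pop 3: in=[-1,5] → [-1,5] (was ⊥); enqueue [0,2]
  #5 pop 0: in=[-1,5] → [-1,5] (no change)
  #6 pop 2: in=[-1,5] → [-2,4] (was ⊥); enqueue [0]
  #7 pop 0: in=[-2,5] → [-2,5] (was [-1,5]); enqueue [3]
  #8 pop 3: in=[-2,5] → [-2,5] (was [-1,5]); enqueue [0,2]
  #9 pop 0: in=[-2,5] → [-2,5] (no change)
  #10 pop 2: in=[-2,5] → [-3,4] (was [-2,4]); enqueue [0]
  #11 pop 0: in=[-3,5] → [-3,5] (was [-2,5]); enqueue [3]
  #12 pop 3: in=[-3,5] → [-3,5] (was [-2,5]); enqueue [0,2]
  #13 pop 0: in=[-3,5] → [-3,5] (no change)
  #14 pop 2: in=[-3,5] → [-4,4] (was [-3,4]); enqueue [0]
  #15 pop 0: in=[-4,5] → [-4,5] (was [-3,5]); enqueue [3]
  #16 pop 3: in=[-4,5] → [-4,5] (was [-3,5]); enqueue [0,2]
  #17 pop 0: in=[-4,5] → [-4,5] (no change)
  #18 pop 2: in=[-4,5] → [-5,4] (was [-4,4]); enqueue [0]
  #19 pop 0: in=[-5,5] → [-5,5] (was [-4,5]); enqueue [3]
  #20 pop 3: in=[-5,5] → [-5,5] (was [-4,5]); enqueue [0,2]
  #21 pop 0: in=[-5,5] → [-5,5] (no change)
  #22 pop 2: in=[-5,5] → [-6,4] (was [-5,4]); enqueue [0]
  #23 pop 0: in=[-6,5] → [-6,5] (was [-5,5]); enqueue [3]
  #24 pop 3: in=[-6,5] → [-6,5] (was [-5,5]); enqueue [0,2]
  #25 pop 0: in=[-6,5] → [-6,5] (no change)
  #26 pop 2: in=[-6,5] → [-6,4] (no change)

Fixpoint:
  val[0] = [-6,5]
  val[1] = [-1,4]
  val[2] = [-6,4]
  val[3] = [-6,5]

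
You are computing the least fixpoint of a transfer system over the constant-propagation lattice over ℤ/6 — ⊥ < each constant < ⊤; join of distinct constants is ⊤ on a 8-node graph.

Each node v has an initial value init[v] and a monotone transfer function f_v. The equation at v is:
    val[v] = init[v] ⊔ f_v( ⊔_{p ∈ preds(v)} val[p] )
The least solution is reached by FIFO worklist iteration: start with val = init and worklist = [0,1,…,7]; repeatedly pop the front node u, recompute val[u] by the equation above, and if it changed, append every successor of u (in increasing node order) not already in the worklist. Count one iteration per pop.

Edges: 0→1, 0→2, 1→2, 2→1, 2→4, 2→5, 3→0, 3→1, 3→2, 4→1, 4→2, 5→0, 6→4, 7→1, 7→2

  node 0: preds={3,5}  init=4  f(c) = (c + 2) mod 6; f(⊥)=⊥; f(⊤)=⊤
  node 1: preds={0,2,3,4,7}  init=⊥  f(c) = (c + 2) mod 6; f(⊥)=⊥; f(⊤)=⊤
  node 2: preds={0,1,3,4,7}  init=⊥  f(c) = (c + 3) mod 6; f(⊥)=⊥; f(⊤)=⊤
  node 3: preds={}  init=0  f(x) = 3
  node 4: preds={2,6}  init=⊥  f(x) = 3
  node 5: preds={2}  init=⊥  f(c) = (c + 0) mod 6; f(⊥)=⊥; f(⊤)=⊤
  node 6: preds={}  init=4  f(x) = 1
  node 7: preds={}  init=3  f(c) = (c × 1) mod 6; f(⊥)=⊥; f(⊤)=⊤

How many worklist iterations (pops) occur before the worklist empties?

12

Trace (12 dequeues):
  [1] u=0 | in 0 | out ⊤ | prev 4 | push {}
  [2] u=1 | in ⊤ | out ⊤ | prev ⊥ | push {}
  [3] u=2 | in ⊤ | out ⊤ | prev ⊥ | push {1}
  [4] u=3 | in ⊥ | out ⊤ | prev 0 | push {0,2}
  [5] u=4 | in ⊤ | out 3 | prev ⊥ | push {}
  [6] u=5 | in ⊤ | out ⊤ | prev ⊥ | push {}
  [7] u=6 | in ⊥ | out ⊤ | prev 4 | push {4}
  [8] u=7 | in ⊥ | out 3 | ==
  [9] u=1 | in ⊤ | out ⊤ | ==
  [10] u=0 | in ⊤ | out ⊤ | ==
  [11] u=2 | in ⊤ | out ⊤ | ==
  [12] u=4 | in ⊤ | out 3 | ==

Converged values:
  [0] ⊤
  [1] ⊤
  [2] ⊤
  [3] ⊤
  [4] 3
  [5] ⊤
  [6] ⊤
  [7] 3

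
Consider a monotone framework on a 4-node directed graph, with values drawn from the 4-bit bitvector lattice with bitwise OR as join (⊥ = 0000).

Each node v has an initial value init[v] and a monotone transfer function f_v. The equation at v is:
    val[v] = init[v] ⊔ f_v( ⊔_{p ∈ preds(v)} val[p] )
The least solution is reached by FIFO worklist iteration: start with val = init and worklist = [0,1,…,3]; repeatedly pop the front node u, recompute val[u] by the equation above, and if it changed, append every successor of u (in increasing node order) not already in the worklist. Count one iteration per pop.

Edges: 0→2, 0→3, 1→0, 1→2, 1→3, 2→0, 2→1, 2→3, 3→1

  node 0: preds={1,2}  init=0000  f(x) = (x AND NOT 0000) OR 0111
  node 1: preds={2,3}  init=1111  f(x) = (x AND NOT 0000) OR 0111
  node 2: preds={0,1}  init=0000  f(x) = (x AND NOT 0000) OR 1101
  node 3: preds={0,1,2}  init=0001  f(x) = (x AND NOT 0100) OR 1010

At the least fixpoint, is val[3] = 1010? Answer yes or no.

Trace (6 dequeues):
  [1] u=0 | in 1111 | out 1111 | prev 0000 | push {}
  [2] u=1 | in 0001 | out 1111 | ==
  [3] u=2 | in 1111 | out 1111 | prev 0000 | push {0,1}
  [4] u=3 | in 1111 | out 1011 | prev 0001 | push {}
  [5] u=0 | in 1111 | out 1111 | ==
  [6] u=1 | in 1111 | out 1111 | ==

Converged values:
  [0] 1111
  [1] 1111
  [2] 1111
  [3] 1011

no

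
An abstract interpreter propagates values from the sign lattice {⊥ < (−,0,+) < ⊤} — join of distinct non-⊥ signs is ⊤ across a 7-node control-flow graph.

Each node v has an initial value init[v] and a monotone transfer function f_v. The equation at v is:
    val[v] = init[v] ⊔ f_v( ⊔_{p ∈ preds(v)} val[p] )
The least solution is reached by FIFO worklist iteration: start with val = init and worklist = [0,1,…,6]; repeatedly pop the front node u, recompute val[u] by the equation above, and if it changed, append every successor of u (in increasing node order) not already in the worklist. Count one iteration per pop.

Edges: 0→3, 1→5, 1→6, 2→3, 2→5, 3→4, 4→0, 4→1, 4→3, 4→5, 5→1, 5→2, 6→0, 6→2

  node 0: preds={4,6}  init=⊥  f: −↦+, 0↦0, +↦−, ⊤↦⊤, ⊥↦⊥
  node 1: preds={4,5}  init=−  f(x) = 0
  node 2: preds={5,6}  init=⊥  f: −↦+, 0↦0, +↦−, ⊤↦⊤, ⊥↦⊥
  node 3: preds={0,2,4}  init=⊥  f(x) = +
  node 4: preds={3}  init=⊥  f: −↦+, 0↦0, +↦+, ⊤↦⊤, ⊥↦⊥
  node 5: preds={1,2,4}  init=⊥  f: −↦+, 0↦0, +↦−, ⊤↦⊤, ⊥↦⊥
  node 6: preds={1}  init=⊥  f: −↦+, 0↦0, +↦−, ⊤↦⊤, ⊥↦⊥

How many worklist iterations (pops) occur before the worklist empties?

Worklist (13 pops):
  #1 pop 0: in=⊥ → ⊥ (no change)
  #2 pop 1: in=⊥ → ⊤ (was −); enqueue []
  #3 pop 2: in=⊥ → ⊥ (no change)
  #4 pop 3: in=⊥ → + (was ⊥); enqueue []
  #5 pop 4: in=+ → + (was ⊥); enqueue [0,1,3]
  #6 pop 5: in=⊤ → ⊤ (was ⊥); enqueue [2]
  #7 pop 6: in=⊤ → ⊤ (was ⊥); enqueue []
  #8 pop 0: in=⊤ → ⊤ (was ⊥); enqueue []
  #9 pop 1: in=⊤ → ⊤ (no change)
  #10 pop 3: in=⊤ → + (no change)
  #11 pop 2: in=⊤ → ⊤ (was ⊥); enqueue [3,5]
  #12 pop 3: in=⊤ → + (no change)
  #13 pop 5: in=⊤ → ⊤ (no change)

Fixpoint:
  val[0] = ⊤
  val[1] = ⊤
  val[2] = ⊤
  val[3] = +
  val[4] = +
  val[5] = ⊤
  val[6] = ⊤

13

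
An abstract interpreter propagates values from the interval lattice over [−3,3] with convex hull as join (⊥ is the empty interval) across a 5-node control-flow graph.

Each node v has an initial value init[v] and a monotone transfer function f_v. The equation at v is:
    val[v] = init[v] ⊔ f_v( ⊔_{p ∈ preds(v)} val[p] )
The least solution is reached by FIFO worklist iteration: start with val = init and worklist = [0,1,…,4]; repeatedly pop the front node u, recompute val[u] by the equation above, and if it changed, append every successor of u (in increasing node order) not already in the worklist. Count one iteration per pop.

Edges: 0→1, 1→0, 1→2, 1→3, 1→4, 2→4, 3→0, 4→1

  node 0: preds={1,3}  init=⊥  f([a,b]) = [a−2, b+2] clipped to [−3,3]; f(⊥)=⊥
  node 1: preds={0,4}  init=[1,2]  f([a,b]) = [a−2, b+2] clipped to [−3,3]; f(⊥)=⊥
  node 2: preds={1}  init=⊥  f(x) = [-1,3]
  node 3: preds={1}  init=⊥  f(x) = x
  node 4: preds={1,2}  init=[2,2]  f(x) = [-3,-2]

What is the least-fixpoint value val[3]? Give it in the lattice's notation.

[-3,3]

Trace (7 dequeues):
  [1] u=0 | in [1,2] | out [-1,3] | prev ⊥ | push {}
  [2] u=1 | in [-1,3] | out [-3,3] | prev [1,2] | push {0}
  [3] u=2 | in [-3,3] | out [-1,3] | prev ⊥ | push {}
  [4] u=3 | in [-3,3] | out [-3,3] | prev ⊥ | push {}
  [5] u=4 | in [-3,3] | out [-3,2] | prev [2,2] | push {1}
  [6] u=0 | in [-3,3] | out [-3,3] | prev [-1,3] | push {}
  [7] u=1 | in [-3,3] | out [-3,3] | ==

Converged values:
  [0] [-3,3]
  [1] [-3,3]
  [2] [-1,3]
  [3] [-3,3]
  [4] [-3,2]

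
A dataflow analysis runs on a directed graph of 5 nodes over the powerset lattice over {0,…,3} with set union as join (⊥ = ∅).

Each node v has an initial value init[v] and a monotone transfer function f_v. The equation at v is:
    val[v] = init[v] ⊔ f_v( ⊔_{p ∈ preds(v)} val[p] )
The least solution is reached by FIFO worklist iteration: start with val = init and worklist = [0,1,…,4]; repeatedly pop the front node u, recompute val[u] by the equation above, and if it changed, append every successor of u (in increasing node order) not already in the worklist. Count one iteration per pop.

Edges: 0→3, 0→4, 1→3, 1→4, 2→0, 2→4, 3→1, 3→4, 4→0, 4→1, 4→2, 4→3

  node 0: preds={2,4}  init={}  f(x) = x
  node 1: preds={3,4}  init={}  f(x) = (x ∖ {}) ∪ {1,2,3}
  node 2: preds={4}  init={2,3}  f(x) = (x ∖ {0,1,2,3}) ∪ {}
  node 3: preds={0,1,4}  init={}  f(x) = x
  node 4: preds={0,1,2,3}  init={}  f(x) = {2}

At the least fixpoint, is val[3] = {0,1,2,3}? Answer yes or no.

Trace (9 dequeues):
  [1] u=0 | in {2,3} | out {2,3} | prev {} | push {}
  [2] u=1 | in {} | out {1,2,3} | prev {} | push {}
  [3] u=2 | in {} | out {2,3} | ==
  [4] u=3 | in {1,2,3} | out {1,2,3} | prev {} | push {1}
  [5] u=4 | in {1,2,3} | out {2} | prev {} | push {0,2,3}
  [6] u=1 | in {1,2,3} | out {1,2,3} | ==
  [7] u=0 | in {2,3} | out {2,3} | ==
  [8] u=2 | in {2} | out {2,3} | ==
  [9] u=3 | in {1,2,3} | out {1,2,3} | ==

Converged values:
  [0] {2,3}
  [1] {1,2,3}
  [2] {2,3}
  [3] {1,2,3}
  [4] {2}

no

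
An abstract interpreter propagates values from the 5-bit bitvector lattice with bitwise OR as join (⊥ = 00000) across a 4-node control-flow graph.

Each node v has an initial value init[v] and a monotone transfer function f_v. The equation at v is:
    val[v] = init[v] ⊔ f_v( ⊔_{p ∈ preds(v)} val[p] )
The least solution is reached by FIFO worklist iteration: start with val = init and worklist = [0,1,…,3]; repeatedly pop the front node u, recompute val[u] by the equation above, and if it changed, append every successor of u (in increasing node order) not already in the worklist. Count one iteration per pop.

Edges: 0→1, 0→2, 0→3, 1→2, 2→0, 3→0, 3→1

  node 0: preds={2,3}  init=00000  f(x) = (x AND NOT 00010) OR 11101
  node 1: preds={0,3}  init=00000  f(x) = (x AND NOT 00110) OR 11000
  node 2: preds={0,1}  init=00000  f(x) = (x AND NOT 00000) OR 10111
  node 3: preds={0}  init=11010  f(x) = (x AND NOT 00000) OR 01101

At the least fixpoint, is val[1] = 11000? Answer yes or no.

Iteration log — 6 steps:
  step 1. node 0  ⊔preds=11010  new=11101  old=00000  +wl: 
  step 2. node 1  ⊔preds=11111  new=11001  old=00000  +wl: 
  step 3. node 2  ⊔preds=11101  new=11111  old=00000  +wl: 0
  step 4. node 3  ⊔preds=11101  new=11111  old=11010  +wl: 1
  step 5. node 0  ⊔preds=11111  new=11101  stable
  step 6. node 1  ⊔preds=11111  new=11001  stable

Least fixpoint reached:
  node 0: 11101
  node 1: 11001
  node 2: 11111
  node 3: 11111

no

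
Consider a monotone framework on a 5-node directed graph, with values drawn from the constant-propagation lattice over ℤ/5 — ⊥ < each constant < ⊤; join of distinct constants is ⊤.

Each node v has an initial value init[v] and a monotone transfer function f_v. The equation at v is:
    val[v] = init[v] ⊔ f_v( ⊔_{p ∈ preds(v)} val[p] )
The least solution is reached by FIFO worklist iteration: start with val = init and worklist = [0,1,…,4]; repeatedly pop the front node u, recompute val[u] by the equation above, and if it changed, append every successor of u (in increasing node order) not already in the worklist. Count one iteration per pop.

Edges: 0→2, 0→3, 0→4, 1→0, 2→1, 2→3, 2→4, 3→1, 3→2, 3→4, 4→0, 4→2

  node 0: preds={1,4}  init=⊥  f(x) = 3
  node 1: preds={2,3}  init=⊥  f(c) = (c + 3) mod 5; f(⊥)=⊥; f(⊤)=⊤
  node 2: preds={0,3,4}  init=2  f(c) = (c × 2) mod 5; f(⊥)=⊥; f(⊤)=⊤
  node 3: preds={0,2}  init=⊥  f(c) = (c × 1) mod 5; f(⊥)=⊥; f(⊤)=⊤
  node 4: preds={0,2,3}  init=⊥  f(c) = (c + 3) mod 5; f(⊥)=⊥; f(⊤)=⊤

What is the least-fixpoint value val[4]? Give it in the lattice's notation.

Iteration log — 9 steps:
  step 1. node 0  ⊔preds=⊥  new=3  old=⊥  +wl: 
  step 2. node 1  ⊔preds=2  new=0  old=⊥  +wl: 0
  step 3. node 2  ⊔preds=3  new=⊤  old=2  +wl: 1
  step 4. node 3  ⊔preds=⊤  new=⊤  old=⊥  +wl: 2
  step 5. node 4  ⊔preds=⊤  new=⊤  old=⊥  +wl: 
  step 6. node 0  ⊔preds=⊤  new=3  stable
  step 7. node 1  ⊔preds=⊤  new=⊤  old=0  +wl: 0
  step 8. node 2  ⊔preds=⊤  new=⊤  stable
  step 9. node 0  ⊔preds=⊤  new=3  stable

Least fixpoint reached:
  node 0: 3
  node 1: ⊤
  node 2: ⊤
  node 3: ⊤
  node 4: ⊤

⊤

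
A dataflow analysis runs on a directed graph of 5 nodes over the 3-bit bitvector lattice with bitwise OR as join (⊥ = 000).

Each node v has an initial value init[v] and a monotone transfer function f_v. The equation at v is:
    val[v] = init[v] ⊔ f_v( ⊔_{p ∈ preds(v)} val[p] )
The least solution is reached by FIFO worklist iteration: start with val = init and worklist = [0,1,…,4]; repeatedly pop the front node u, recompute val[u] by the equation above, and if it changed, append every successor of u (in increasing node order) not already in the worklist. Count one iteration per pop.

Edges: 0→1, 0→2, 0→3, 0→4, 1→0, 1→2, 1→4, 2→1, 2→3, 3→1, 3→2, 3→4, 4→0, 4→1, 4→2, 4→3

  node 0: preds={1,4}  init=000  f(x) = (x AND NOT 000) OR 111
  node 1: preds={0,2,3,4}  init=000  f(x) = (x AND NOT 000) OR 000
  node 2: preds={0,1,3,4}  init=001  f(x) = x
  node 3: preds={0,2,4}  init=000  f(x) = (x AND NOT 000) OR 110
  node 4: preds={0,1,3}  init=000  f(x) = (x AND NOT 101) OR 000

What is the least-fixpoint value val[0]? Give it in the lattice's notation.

Trace (9 dequeues):
  [1] u=0 | in 000 | out 111 | prev 000 | push {}
  [2] u=1 | in 111 | out 111 | prev 000 | push {0}
  [3] u=2 | in 111 | out 111 | prev 001 | push {1}
  [4] u=3 | in 111 | out 111 | prev 000 | push {2}
  [5] u=4 | in 111 | out 010 | prev 000 | push {3}
  [6] u=0 | in 111 | out 111 | ==
  [7] u=1 | in 111 | out 111 | ==
  [8] u=2 | in 111 | out 111 | ==
  [9] u=3 | in 111 | out 111 | ==

Converged values:
  [0] 111
  [1] 111
  [2] 111
  [3] 111
  [4] 010

111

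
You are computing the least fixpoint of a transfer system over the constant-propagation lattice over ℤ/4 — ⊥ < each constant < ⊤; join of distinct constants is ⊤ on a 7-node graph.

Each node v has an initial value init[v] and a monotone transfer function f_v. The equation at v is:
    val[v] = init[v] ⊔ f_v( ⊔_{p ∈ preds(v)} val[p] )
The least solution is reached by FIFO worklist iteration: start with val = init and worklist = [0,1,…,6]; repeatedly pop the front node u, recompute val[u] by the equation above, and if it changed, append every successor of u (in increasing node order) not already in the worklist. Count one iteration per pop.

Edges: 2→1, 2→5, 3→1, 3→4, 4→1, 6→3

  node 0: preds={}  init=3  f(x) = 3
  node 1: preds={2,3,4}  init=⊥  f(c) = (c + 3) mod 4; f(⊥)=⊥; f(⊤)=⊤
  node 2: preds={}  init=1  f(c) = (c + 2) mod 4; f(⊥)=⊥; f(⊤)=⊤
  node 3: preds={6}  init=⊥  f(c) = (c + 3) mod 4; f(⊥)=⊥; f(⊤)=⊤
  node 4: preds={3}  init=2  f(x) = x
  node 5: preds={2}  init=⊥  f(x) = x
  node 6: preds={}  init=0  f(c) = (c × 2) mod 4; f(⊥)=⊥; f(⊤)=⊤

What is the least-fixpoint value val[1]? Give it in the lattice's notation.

Iteration log — 8 steps:
  step 1. node 0  ⊔preds=⊥  new=3  stable
  step 2. node 1  ⊔preds=⊤  new=⊤  old=⊥  +wl: 
  step 3. node 2  ⊔preds=⊥  new=1  stable
  step 4. node 3  ⊔preds=0  new=3  old=⊥  +wl: 1
  step 5. node 4  ⊔preds=3  new=⊤  old=2  +wl: 
  step 6. node 5  ⊔preds=1  new=1  old=⊥  +wl: 
  step 7. node 6  ⊔preds=⊥  new=0  stable
  step 8. node 1  ⊔preds=⊤  new=⊤  stable

Least fixpoint reached:
  node 0: 3
  node 1: ⊤
  node 2: 1
  node 3: 3
  node 4: ⊤
  node 5: 1
  node 6: 0

⊤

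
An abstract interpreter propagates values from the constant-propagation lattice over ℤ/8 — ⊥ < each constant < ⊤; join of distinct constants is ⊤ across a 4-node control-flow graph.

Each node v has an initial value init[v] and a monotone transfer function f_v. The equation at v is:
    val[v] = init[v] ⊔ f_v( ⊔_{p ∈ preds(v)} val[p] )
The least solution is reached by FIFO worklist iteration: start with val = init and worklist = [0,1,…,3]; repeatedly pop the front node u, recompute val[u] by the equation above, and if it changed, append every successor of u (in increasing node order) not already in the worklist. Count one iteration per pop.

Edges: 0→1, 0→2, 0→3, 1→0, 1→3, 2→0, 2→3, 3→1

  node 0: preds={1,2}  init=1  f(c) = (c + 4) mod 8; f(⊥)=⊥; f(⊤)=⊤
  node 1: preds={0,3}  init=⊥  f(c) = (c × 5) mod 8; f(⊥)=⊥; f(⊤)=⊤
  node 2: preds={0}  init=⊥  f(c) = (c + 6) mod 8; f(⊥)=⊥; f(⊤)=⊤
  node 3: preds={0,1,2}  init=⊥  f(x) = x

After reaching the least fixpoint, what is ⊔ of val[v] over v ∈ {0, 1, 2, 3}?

Trace (9 dequeues):
  [1] u=0 | in ⊥ | out 1 | ==
  [2] u=1 | in 1 | out 5 | prev ⊥ | push {0}
  [3] u=2 | in 1 | out 7 | prev ⊥ | push {}
  [4] u=3 | in ⊤ | out ⊤ | prev ⊥ | push {1}
  [5] u=0 | in ⊤ | out ⊤ | prev 1 | push {2,3}
  [6] u=1 | in ⊤ | out ⊤ | prev 5 | push {0}
  [7] u=2 | in ⊤ | out ⊤ | prev 7 | push {}
  [8] u=3 | in ⊤ | out ⊤ | ==
  [9] u=0 | in ⊤ | out ⊤ | ==

Converged values:
  [0] ⊤
  [1] ⊤
  [2] ⊤
  [3] ⊤

⊤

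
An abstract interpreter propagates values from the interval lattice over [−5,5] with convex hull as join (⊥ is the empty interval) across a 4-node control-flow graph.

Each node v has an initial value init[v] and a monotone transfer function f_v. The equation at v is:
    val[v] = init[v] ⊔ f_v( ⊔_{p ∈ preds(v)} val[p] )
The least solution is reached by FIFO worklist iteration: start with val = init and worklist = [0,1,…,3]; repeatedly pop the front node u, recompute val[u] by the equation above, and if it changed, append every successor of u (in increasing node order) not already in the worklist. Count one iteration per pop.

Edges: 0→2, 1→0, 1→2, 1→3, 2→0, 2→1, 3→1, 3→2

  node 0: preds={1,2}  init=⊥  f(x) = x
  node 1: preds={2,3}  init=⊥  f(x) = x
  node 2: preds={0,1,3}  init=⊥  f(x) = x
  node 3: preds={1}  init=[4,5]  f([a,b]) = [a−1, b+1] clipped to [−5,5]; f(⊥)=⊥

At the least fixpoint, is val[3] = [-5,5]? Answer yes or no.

yes

Worklist (43 pops):
  #1 pop 0: in=⊥ → ⊥ (no change)
  #2 pop 1: in=[4,5] → [4,5] (was ⊥); enqueue [0]
  #3 pop 2: in=[4,5] → [4,5] (was ⊥); enqueue [1]
  #4 pop 3: in=[4,5] → [3,5] (was [4,5]); enqueue [2]
  #5 pop 0: in=[4,5] → [4,5] (was ⊥); enqueue []
  #6 pop 1: in=[3,5] → [3,5] (was [4,5]); enqueue [0,3]
  #7 pop 2: in=[3,5] → [3,5] (was [4,5]); enqueue [1]
  #8 pop 0: in=[3,5] → [3,5] (was [4,5]); enqueue [2]
  #9 pop 3: in=[3,5] → [2,5] (was [3,5]); enqueue []
  #10 pop 1: in=[2,5] → [2,5] (was [3,5]); enqueue [0,3]
  #11 pop 2: in=[2,5] → [2,5] (was [3,5]); enqueue [1]
  #12 pop 0: in=[2,5] → [2,5] (was [3,5]); enqueue [2]
  #13 pop 3: in=[2,5] → [1,5] (was [2,5]); enqueue []
  #14 pop 1: in=[1,5] → [1,5] (was [2,5]); enqueue [0,3]
  #15 pop 2: in=[1,5] → [1,5] (was [2,5]); enqueue [1]
  #16 pop 0: in=[1,5] → [1,5] (was [2,5]); enqueue [2]
  #17 pop 3: in=[1,5] → [0,5] (was [1,5]); enqueue []
  #18 pop 1: in=[0,5] → [0,5] (was [1,5]); enqueue [0,3]
  #19 pop 2: in=[0,5] → [0,5] (was [1,5]); enqueue [1]
  #20 pop 0: in=[0,5] → [0,5] (was [1,5]); enqueue [2]
  #21 pop 3: in=[0,5] → [-1,5] (was [0,5]); enqueue []
  #22 pop 1: in=[-1,5] → [-1,5] (was [0,5]); enqueue [0,3]
  #23 pop 2: in=[-1,5] → [-1,5] (was [0,5]); enqueue [1]
  #24 pop 0: in=[-1,5] → [-1,5] (was [0,5]); enqueue [2]
  #25 pop 3: in=[-1,5] → [-2,5] (was [-1,5]); enqueue []
  #26 pop 1: in=[-2,5] → [-2,5] (was [-1,5]); enqueue [0,3]
  #27 pop 2: in=[-2,5] → [-2,5] (was [-1,5]); enqueue [1]
  #28 pop 0: in=[-2,5] → [-2,5] (was [-1,5]); enqueue [2]
  #29 pop 3: in=[-2,5] → [-3,5] (was [-2,5]); enqueue []
  #30 pop 1: in=[-3,5] → [-3,5] (was [-2,5]); enqueue [0,3]
  #31 pop 2: in=[-3,5] → [-3,5] (was [-2,5]); enqueue [1]
  #32 pop 0: in=[-3,5] → [-3,5] (was [-2,5]); enqueue [2]
  #33 pop 3: in=[-3,5] → [-4,5] (was [-3,5]); enqueue []
  #34 pop 1: in=[-4,5] → [-4,5] (was [-3,5]); enqueue [0,3]
  #35 pop 2: in=[-4,5] → [-4,5] (was [-3,5]); enqueue [1]
  #36 pop 0: in=[-4,5] → [-4,5] (was [-3,5]); enqueue [2]
  #37 pop 3: in=[-4,5] → [-5,5] (was [-4,5]); enqueue []
  #38 pop 1: in=[-5,5] → [-5,5] (was [-4,5]); enqueue [0,3]
  #39 pop 2: in=[-5,5] → [-5,5] (was [-4,5]); enqueue [1]
  #40 pop 0: in=[-5,5] → [-5,5] (was [-4,5]); enqueue [2]
  #41 pop 3: in=[-5,5] → [-5,5] (no change)
  #42 pop 1: in=[-5,5] → [-5,5] (no change)
  #43 pop 2: in=[-5,5] → [-5,5] (no change)

Fixpoint:
  val[0] = [-5,5]
  val[1] = [-5,5]
  val[2] = [-5,5]
  val[3] = [-5,5]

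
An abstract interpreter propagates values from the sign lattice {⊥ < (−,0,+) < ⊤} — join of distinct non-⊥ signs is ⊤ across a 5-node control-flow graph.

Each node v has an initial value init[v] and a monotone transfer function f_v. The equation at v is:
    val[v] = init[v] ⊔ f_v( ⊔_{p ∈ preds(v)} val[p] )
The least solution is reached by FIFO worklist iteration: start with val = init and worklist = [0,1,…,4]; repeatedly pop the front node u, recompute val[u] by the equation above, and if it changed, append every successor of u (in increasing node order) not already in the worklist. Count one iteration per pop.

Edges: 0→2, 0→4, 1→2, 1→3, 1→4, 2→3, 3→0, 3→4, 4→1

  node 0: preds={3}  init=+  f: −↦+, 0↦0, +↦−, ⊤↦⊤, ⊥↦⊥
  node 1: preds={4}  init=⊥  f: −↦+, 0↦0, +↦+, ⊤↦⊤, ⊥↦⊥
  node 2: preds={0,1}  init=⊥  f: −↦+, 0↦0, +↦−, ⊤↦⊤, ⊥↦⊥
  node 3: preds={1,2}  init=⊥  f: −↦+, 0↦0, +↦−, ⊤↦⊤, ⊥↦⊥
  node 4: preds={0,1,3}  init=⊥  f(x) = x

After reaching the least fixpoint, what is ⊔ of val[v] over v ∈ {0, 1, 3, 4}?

⊤

Iteration log — 15 steps:
  step 1. node 0  ⊔preds=⊥  new=+  stable
  step 2. node 1  ⊔preds=⊥  new=⊥  stable
  step 3. node 2  ⊔preds=+  new=−  old=⊥  +wl: 
  step 4. node 3  ⊔preds=−  new=+  old=⊥  +wl: 0
  step 5. node 4  ⊔preds=+  new=+  old=⊥  +wl: 1
  step 6. node 0  ⊔preds=+  new=⊤  old=+  +wl: 2,4
  step 7. node 1  ⊔preds=+  new=+  old=⊥  +wl: 3
  step 8. node 2  ⊔preds=⊤  new=⊤  old=−  +wl: 
  step 9. node 4  ⊔preds=⊤  new=⊤  old=+  +wl: 1
  step 10. node 3  ⊔preds=⊤  new=⊤  old=+  +wl: 0,4
  step 11. node 1  ⊔preds=⊤  new=⊤  old=+  +wl: 2,3
  step 12. node 0  ⊔preds=⊤  new=⊤  stable
  step 13. node 4  ⊔preds=⊤  new=⊤  stable
  step 14. node 2  ⊔preds=⊤  new=⊤  stable
  step 15. node 3  ⊔preds=⊤  new=⊤  stable

Least fixpoint reached:
  node 0: ⊤
  node 1: ⊤
  node 2: ⊤
  node 3: ⊤
  node 4: ⊤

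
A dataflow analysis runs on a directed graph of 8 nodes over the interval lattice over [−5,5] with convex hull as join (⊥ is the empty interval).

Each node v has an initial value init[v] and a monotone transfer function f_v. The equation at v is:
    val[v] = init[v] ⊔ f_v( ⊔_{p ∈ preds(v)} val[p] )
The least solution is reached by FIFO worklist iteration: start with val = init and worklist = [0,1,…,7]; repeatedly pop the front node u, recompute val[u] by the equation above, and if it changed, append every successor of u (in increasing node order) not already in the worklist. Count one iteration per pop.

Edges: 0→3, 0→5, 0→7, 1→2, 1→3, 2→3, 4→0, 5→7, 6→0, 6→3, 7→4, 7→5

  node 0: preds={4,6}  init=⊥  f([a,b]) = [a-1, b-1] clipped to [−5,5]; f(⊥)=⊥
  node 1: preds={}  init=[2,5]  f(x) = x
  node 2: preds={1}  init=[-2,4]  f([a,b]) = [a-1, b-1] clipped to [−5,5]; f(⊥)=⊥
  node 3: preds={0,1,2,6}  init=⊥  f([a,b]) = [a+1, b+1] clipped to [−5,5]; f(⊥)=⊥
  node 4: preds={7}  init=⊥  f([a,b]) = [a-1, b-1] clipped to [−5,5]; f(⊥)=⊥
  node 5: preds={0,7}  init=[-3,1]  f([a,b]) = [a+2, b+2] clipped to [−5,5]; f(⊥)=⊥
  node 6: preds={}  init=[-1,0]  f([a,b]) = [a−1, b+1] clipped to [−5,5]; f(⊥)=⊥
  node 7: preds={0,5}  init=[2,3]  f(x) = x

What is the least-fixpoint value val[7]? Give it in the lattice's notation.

[-5,5]

Trace (20 dequeues):
  [1] u=0 | in [-1,0] | out [-2,-1] | prev ⊥ | push {}
  [2] u=1 | in ⊥ | out [2,5] | ==
  [3] u=2 | in [2,5] | out [-2,4] | ==
  [4] u=3 | in [-2,5] | out [-1,5] | prev ⊥ | push {}
  [5] u=4 | in [2,3] | out [1,2] | prev ⊥ | push {0}
  [6] u=5 | in [-2,3] | out [-3,5] | prev [-3,1] | push {}
  [7] u=6 | in ⊥ | out [-1,0] | ==
  [8] u=7 | in [-3,5] | out [-3,5] | prev [2,3] | push {4,5}
  [9] u=0 | in [-1,2] | out [-2,1] | prev [-2,-1] | push {3,7}
  [10] u=4 | in [-3,5] | out [-4,4] | prev [1,2] | push {0}
  [11] u=5 | in [-3,5] | out [-3,5] | ==
  [12] u=3 | in [-2,5] | out [-1,5] | ==
  [13] u=7 | in [-3,5] | out [-3,5] | ==
  [14] u=0 | in [-4,4] | out [-5,3] | prev [-2,1] | push {3,5,7}
  [15] u=3 | in [-5,5] | out [-4,5] | prev [-1,5] | push {}
  [16] u=5 | in [-5,5] | out [-3,5] | ==
  [17] u=7 | in [-5,5] | out [-5,5] | prev [-3,5] | push {4,5}
  [18] u=4 | in [-5,5] | out [-5,4] | prev [-4,4] | push {0}
  [19] u=5 | in [-5,5] | out [-3,5] | ==
  [20] u=0 | in [-5,4] | out [-5,3] | ==

Converged values:
  [0] [-5,3]
  [1] [2,5]
  [2] [-2,4]
  [3] [-4,5]
  [4] [-5,4]
  [5] [-3,5]
  [6] [-1,0]
  [7] [-5,5]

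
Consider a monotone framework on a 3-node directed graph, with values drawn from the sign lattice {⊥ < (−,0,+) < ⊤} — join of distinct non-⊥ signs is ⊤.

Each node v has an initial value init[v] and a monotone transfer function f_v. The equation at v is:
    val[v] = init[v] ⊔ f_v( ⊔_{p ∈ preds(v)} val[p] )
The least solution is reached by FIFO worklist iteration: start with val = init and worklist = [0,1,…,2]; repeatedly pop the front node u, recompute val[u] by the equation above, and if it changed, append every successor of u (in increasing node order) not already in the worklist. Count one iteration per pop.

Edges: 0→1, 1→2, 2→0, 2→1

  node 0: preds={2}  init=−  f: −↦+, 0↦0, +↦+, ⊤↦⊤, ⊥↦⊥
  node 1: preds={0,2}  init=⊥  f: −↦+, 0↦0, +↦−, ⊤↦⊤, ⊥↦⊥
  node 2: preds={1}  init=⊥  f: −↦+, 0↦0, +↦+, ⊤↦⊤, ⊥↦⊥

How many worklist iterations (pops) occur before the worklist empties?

Worklist (8 pops):
  #1 pop 0: in=⊥ → − (no change)
  #2 pop 1: in=− → + (was ⊥); enqueue []
  #3 pop 2: in=+ → + (was ⊥); enqueue [0,1]
  #4 pop 0: in=+ → ⊤ (was −); enqueue []
  #5 pop 1: in=⊤ → ⊤ (was +); enqueue [2]
  #6 pop 2: in=⊤ → ⊤ (was +); enqueue [0,1]
  #7 pop 0: in=⊤ → ⊤ (no change)
  #8 pop 1: in=⊤ → ⊤ (no change)

Fixpoint:
  val[0] = ⊤
  val[1] = ⊤
  val[2] = ⊤

8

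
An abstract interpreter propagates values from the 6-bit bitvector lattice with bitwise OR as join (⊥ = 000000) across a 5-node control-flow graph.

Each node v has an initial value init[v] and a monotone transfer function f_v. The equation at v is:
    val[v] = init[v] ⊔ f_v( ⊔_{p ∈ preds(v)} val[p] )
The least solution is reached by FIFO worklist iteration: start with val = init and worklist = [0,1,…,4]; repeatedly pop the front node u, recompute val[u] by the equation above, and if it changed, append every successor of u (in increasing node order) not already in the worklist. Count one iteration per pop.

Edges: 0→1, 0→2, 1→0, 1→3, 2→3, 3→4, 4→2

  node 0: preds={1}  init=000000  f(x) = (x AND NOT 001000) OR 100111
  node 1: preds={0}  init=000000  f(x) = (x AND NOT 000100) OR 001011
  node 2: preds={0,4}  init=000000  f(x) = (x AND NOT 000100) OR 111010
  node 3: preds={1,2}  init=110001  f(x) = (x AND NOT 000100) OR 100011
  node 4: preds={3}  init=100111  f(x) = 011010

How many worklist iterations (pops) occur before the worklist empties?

7

Worklist (7 pops):
  #1 pop 0: in=000000 → 100111 (was 000000); enqueue []
  #2 pop 1: in=100111 → 101011 (was 000000); enqueue [0]
  #3 pop 2: in=100111 → 111011 (was 000000); enqueue []
  #4 pop 3: in=111011 → 111011 (was 110001); enqueue []
  #5 pop 4: in=111011 → 111111 (was 100111); enqueue [2]
  #6 pop 0: in=101011 → 100111 (no change)
  #7 pop 2: in=111111 → 111011 (no change)

Fixpoint:
  val[0] = 100111
  val[1] = 101011
  val[2] = 111011
  val[3] = 111011
  val[4] = 111111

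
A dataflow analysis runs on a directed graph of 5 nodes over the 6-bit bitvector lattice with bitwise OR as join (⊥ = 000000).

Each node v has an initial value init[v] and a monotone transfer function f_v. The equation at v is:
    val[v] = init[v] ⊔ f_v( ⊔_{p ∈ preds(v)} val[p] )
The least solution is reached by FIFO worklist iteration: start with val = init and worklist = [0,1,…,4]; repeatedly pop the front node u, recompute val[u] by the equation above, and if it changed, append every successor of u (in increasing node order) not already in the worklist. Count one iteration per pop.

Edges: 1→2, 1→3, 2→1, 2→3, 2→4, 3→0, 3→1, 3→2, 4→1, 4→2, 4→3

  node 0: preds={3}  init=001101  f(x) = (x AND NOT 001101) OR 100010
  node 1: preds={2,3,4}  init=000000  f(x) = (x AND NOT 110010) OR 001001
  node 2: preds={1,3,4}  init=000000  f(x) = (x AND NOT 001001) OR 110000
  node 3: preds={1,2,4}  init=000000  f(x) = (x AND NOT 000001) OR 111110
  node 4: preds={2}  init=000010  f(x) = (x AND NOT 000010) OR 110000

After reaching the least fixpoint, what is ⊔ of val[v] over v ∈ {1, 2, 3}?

Iteration log — 14 steps:
  step 1. node 0  ⊔preds=000000  new=101111  old=001101  +wl: 
  step 2. node 1  ⊔preds=000010  new=001001  old=000000  +wl: 
  step 3. node 2  ⊔preds=001011  new=110010  old=000000  +wl: 1
  step 4. node 3  ⊔preds=111011  new=111110  old=000000  +wl: 0,2
  step 5. node 4  ⊔preds=110010  new=110010  old=000010  +wl: 3
  step 6. node 1  ⊔preds=111110  new=001101  old=001001  +wl: 
  step 7. node 0  ⊔preds=111110  new=111111  old=101111  +wl: 
  step 8. node 2  ⊔preds=111111  new=110110  old=110010  +wl: 1,4
  step 9. node 3  ⊔preds=111111  new=111110  stable
  step 10. node 1  ⊔preds=111110  new=001101  stable
  step 11. node 4  ⊔preds=110110  new=110110  old=110010  +wl: 1,2,3
  step 12. node 1  ⊔preds=111110  new=001101  stable
  step 13. node 2  ⊔preds=111111  new=110110  stable
  step 14. node 3  ⊔preds=111111  new=111110  stable

Least fixpoint reached:
  node 0: 111111
  node 1: 001101
  node 2: 110110
  node 3: 111110
  node 4: 110110

111111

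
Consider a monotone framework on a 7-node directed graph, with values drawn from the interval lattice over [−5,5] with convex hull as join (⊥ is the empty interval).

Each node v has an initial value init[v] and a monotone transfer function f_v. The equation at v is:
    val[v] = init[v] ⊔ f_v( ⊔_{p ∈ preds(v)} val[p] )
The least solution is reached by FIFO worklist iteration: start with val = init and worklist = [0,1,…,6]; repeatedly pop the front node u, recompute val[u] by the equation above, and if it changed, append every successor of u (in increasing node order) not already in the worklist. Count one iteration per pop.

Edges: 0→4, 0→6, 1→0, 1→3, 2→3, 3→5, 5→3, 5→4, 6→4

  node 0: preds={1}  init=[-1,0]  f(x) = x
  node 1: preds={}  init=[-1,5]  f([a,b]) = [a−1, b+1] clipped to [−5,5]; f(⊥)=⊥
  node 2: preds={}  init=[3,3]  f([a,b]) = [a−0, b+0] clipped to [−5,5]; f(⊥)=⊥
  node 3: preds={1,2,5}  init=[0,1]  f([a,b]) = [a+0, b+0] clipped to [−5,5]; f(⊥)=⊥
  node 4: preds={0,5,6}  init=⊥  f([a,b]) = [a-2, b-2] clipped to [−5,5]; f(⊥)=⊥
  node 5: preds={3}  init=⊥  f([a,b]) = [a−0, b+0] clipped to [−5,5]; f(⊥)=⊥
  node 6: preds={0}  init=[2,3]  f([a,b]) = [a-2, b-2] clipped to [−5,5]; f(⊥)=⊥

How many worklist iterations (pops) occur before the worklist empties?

Iteration log — 9 steps:
  step 1. node 0  ⊔preds=[-1,5]  new=[-1,5]  old=[-1,0]  +wl: 
  step 2. node 1  ⊔preds=⊥  new=[-1,5]  stable
  step 3. node 2  ⊔preds=⊥  new=[3,3]  stable
  step 4. node 3  ⊔preds=[-1,5]  new=[-1,5]  old=[0,1]  +wl: 
  step 5. node 4  ⊔preds=[-1,5]  new=[-3,3]  old=⊥  +wl: 
  step 6. node 5  ⊔preds=[-1,5]  new=[-1,5]  old=⊥  +wl: 3,4
  step 7. node 6  ⊔preds=[-1,5]  new=[-3,3]  old=[2,3]  +wl: 
  step 8. node 3  ⊔preds=[-1,5]  new=[-1,5]  stable
  step 9. node 4  ⊔preds=[-3,5]  new=[-5,3]  old=[-3,3]  +wl: 

Least fixpoint reached:
  node 0: [-1,5]
  node 1: [-1,5]
  node 2: [3,3]
  node 3: [-1,5]
  node 4: [-5,3]
  node 5: [-1,5]
  node 6: [-3,3]

9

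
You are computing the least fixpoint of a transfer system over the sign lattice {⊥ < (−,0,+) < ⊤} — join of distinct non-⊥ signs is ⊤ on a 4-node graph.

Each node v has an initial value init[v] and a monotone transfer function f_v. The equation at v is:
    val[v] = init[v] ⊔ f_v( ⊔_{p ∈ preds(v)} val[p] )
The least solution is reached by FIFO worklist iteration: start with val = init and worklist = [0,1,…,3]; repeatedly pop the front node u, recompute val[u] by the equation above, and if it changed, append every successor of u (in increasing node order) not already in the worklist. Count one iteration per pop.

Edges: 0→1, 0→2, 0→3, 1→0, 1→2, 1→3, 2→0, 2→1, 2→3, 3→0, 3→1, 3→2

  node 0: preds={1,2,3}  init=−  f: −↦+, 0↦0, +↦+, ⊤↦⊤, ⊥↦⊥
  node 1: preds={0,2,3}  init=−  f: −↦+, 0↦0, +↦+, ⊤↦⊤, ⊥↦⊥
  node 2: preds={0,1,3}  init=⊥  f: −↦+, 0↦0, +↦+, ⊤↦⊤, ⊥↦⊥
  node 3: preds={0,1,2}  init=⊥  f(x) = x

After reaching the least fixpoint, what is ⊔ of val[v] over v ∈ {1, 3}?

⊤

Trace (7 dequeues):
  [1] u=0 | in − | out ⊤ | prev − | push {}
  [2] u=1 | in ⊤ | out ⊤ | prev − | push {0}
  [3] u=2 | in ⊤ | out ⊤ | prev ⊥ | push {1}
  [4] u=3 | in ⊤ | out ⊤ | prev ⊥ | push {2}
  [5] u=0 | in ⊤ | out ⊤ | ==
  [6] u=1 | in ⊤ | out ⊤ | ==
  [7] u=2 | in ⊤ | out ⊤ | ==

Converged values:
  [0] ⊤
  [1] ⊤
  [2] ⊤
  [3] ⊤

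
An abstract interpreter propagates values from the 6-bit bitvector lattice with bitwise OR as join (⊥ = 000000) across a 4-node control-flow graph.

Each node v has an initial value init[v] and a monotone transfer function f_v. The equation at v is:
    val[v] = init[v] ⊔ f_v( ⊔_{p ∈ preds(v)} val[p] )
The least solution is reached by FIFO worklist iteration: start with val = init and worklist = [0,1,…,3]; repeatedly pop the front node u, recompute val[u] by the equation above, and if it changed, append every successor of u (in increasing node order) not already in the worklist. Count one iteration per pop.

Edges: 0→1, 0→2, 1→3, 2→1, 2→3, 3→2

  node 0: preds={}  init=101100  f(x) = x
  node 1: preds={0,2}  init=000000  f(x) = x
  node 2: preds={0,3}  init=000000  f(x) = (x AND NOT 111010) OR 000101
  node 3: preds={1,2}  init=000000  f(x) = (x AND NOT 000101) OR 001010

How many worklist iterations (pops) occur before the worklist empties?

Iteration log — 7 steps:
  step 1. node 0  ⊔preds=000000  new=101100  stable
  step 2. node 1  ⊔preds=101100  new=101100  old=000000  +wl: 
  step 3. node 2  ⊔preds=101100  new=000101  old=000000  +wl: 1
  step 4. node 3  ⊔preds=101101  new=101010  old=000000  +wl: 2
  step 5. node 1  ⊔preds=101101  new=101101  old=101100  +wl: 3
  step 6. node 2  ⊔preds=101110  new=000101  stable
  step 7. node 3  ⊔preds=101101  new=101010  stable

Least fixpoint reached:
  node 0: 101100
  node 1: 101101
  node 2: 000101
  node 3: 101010

7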